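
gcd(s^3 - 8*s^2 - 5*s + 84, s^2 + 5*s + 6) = s + 3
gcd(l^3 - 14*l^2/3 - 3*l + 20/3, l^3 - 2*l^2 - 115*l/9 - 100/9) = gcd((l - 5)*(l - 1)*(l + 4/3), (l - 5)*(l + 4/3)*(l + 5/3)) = l^2 - 11*l/3 - 20/3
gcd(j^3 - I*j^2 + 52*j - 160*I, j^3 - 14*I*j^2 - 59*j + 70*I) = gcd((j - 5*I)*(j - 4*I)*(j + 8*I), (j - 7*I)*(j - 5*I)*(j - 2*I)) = j - 5*I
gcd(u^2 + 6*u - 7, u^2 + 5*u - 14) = u + 7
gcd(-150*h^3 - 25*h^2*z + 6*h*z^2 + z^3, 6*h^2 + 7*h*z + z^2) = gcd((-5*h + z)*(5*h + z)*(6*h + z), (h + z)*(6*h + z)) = 6*h + z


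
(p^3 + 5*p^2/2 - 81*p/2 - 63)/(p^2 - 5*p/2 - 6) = (p^2 + p - 42)/(p - 4)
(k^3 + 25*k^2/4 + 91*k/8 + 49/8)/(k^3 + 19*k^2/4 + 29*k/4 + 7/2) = (k + 7/2)/(k + 2)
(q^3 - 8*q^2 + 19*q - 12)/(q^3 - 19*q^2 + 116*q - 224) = (q^2 - 4*q + 3)/(q^2 - 15*q + 56)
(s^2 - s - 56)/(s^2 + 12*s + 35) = (s - 8)/(s + 5)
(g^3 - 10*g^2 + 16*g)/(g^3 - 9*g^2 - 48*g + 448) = g*(g - 2)/(g^2 - g - 56)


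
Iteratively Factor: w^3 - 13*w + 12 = (w - 3)*(w^2 + 3*w - 4) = (w - 3)*(w + 4)*(w - 1)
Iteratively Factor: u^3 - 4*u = (u)*(u^2 - 4) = u*(u - 2)*(u + 2)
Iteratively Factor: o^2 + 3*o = (o + 3)*(o)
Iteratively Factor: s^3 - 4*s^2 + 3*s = (s - 3)*(s^2 - s) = s*(s - 3)*(s - 1)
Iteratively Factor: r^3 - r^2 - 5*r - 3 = (r - 3)*(r^2 + 2*r + 1) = (r - 3)*(r + 1)*(r + 1)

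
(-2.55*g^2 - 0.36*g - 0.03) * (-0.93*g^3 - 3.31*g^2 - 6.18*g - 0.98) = 2.3715*g^5 + 8.7753*g^4 + 16.9785*g^3 + 4.8231*g^2 + 0.5382*g + 0.0294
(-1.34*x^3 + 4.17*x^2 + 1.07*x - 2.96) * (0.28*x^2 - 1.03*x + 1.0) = -0.3752*x^5 + 2.5478*x^4 - 5.3355*x^3 + 2.2391*x^2 + 4.1188*x - 2.96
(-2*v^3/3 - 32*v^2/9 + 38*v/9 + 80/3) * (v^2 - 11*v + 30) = -2*v^5/3 + 34*v^4/9 + 70*v^3/3 - 1138*v^2/9 - 500*v/3 + 800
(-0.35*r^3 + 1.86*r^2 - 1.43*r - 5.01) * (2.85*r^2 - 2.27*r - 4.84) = -0.9975*r^5 + 6.0955*r^4 - 6.6037*r^3 - 20.0348*r^2 + 18.2939*r + 24.2484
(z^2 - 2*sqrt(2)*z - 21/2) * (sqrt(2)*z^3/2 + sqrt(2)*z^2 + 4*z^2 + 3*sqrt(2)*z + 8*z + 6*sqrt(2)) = sqrt(2)*z^5/2 + sqrt(2)*z^4 + 2*z^4 - 41*sqrt(2)*z^3/4 + 4*z^3 - 54*z^2 - 41*sqrt(2)*z^2/2 - 108*z - 63*sqrt(2)*z/2 - 63*sqrt(2)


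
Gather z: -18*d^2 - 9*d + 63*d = -18*d^2 + 54*d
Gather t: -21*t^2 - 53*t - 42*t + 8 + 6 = -21*t^2 - 95*t + 14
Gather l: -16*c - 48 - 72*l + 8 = -16*c - 72*l - 40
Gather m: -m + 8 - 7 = 1 - m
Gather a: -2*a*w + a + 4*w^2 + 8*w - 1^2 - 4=a*(1 - 2*w) + 4*w^2 + 8*w - 5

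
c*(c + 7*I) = c^2 + 7*I*c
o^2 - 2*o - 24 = (o - 6)*(o + 4)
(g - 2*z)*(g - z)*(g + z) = g^3 - 2*g^2*z - g*z^2 + 2*z^3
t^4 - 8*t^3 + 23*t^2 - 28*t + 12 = (t - 3)*(t - 2)^2*(t - 1)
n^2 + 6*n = n*(n + 6)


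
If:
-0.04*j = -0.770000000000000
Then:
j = 19.25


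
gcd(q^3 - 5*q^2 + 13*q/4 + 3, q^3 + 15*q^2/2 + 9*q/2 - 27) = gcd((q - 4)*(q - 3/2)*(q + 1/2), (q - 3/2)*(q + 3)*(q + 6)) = q - 3/2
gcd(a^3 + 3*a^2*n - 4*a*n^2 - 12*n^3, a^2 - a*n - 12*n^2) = a + 3*n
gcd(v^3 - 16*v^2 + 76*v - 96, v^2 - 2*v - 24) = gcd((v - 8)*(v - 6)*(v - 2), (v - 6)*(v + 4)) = v - 6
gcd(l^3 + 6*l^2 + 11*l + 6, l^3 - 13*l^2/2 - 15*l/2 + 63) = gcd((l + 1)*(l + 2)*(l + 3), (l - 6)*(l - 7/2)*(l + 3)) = l + 3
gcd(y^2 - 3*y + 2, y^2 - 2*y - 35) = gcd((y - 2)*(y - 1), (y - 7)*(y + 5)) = 1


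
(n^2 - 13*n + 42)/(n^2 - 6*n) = (n - 7)/n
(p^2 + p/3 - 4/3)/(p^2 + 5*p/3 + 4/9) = 3*(p - 1)/(3*p + 1)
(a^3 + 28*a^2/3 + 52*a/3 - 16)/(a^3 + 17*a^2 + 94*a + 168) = (a - 2/3)/(a + 7)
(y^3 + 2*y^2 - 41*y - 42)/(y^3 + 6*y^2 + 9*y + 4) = (y^2 + y - 42)/(y^2 + 5*y + 4)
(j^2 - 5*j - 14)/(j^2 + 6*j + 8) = (j - 7)/(j + 4)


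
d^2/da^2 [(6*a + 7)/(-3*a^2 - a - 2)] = 2*(27*(2*a + 1)*(3*a^2 + a + 2) - (6*a + 1)^2*(6*a + 7))/(3*a^2 + a + 2)^3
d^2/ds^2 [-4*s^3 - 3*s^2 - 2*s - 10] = -24*s - 6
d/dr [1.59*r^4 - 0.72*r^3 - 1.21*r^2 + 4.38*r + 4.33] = 6.36*r^3 - 2.16*r^2 - 2.42*r + 4.38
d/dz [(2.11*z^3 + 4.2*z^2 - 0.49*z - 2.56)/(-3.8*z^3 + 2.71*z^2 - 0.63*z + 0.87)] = (-3.5527136788005e-15*z^5 + 21.6781*z^4 - 6.3826*z^3 - 24.995*z^2 + 21.1832*z - 2.0391)/(14.44*z^6 - 20.596*z^5 + 12.1321*z^4 - 10.0266*z^3 + 5.1123*z^2 - 1.0962*z + 0.7569)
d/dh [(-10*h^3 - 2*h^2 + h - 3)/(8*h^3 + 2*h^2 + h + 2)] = (-4*h^4 - 36*h^3 + 8*h^2 + 4*h + 5)/(64*h^6 + 32*h^5 + 20*h^4 + 36*h^3 + 9*h^2 + 4*h + 4)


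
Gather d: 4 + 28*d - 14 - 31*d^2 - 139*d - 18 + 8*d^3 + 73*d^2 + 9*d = 8*d^3 + 42*d^2 - 102*d - 28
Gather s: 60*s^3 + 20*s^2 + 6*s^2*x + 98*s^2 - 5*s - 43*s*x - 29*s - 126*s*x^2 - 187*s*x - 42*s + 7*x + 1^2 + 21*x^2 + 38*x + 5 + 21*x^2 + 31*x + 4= 60*s^3 + s^2*(6*x + 118) + s*(-126*x^2 - 230*x - 76) + 42*x^2 + 76*x + 10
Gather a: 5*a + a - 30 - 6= 6*a - 36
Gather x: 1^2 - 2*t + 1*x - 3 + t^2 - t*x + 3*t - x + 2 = t^2 - t*x + t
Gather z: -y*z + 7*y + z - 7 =7*y + z*(1 - y) - 7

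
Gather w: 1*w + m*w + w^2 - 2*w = w^2 + w*(m - 1)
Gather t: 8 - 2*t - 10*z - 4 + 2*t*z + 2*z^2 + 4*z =t*(2*z - 2) + 2*z^2 - 6*z + 4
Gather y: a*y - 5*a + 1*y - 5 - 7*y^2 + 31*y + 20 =-5*a - 7*y^2 + y*(a + 32) + 15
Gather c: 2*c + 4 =2*c + 4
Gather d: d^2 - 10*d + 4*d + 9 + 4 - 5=d^2 - 6*d + 8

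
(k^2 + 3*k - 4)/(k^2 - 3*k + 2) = (k + 4)/(k - 2)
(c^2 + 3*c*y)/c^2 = (c + 3*y)/c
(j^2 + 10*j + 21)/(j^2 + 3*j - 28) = (j + 3)/(j - 4)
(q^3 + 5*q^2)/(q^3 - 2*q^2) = (q + 5)/(q - 2)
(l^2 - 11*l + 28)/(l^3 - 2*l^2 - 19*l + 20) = (l^2 - 11*l + 28)/(l^3 - 2*l^2 - 19*l + 20)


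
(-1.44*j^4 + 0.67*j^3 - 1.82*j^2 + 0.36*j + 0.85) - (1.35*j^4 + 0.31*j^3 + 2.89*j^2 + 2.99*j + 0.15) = -2.79*j^4 + 0.36*j^3 - 4.71*j^2 - 2.63*j + 0.7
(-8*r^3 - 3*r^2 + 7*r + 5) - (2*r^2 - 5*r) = -8*r^3 - 5*r^2 + 12*r + 5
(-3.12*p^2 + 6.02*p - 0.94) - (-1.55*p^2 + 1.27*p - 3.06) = -1.57*p^2 + 4.75*p + 2.12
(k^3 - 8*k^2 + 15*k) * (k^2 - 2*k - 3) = k^5 - 10*k^4 + 28*k^3 - 6*k^2 - 45*k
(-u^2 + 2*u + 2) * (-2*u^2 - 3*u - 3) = 2*u^4 - u^3 - 7*u^2 - 12*u - 6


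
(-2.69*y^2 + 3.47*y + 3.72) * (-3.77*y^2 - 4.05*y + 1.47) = 10.1413*y^4 - 2.1874*y^3 - 32.0322*y^2 - 9.9651*y + 5.4684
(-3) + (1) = -2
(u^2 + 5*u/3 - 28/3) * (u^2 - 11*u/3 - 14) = u^4 - 2*u^3 - 265*u^2/9 + 98*u/9 + 392/3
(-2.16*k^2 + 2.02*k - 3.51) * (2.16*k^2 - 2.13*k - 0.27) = -4.6656*k^4 + 8.964*k^3 - 11.301*k^2 + 6.9309*k + 0.9477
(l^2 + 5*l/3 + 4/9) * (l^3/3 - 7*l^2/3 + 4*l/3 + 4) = l^5/3 - 16*l^4/9 - 65*l^3/27 + 140*l^2/27 + 196*l/27 + 16/9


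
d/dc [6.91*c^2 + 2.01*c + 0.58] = 13.82*c + 2.01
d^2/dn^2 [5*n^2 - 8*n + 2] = 10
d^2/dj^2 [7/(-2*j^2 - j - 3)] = 14*(4*j^2 + 2*j - (4*j + 1)^2 + 6)/(2*j^2 + j + 3)^3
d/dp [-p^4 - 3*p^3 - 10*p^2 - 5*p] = -4*p^3 - 9*p^2 - 20*p - 5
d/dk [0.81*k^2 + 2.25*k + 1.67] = 1.62*k + 2.25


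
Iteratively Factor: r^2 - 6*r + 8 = (r - 2)*(r - 4)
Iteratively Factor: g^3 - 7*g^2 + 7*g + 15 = (g - 5)*(g^2 - 2*g - 3) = (g - 5)*(g - 3)*(g + 1)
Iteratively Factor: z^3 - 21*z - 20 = (z + 4)*(z^2 - 4*z - 5) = (z + 1)*(z + 4)*(z - 5)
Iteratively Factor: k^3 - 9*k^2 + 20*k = (k - 4)*(k^2 - 5*k) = (k - 5)*(k - 4)*(k)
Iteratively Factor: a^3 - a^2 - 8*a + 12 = (a - 2)*(a^2 + a - 6) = (a - 2)^2*(a + 3)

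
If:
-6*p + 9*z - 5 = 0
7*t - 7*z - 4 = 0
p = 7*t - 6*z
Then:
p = 41/3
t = 215/21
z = 29/3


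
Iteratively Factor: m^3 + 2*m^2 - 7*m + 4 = (m - 1)*(m^2 + 3*m - 4) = (m - 1)^2*(m + 4)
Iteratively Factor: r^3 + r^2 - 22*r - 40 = (r + 2)*(r^2 - r - 20) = (r + 2)*(r + 4)*(r - 5)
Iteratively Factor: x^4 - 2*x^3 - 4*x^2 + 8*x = (x - 2)*(x^3 - 4*x) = (x - 2)*(x + 2)*(x^2 - 2*x) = (x - 2)^2*(x + 2)*(x)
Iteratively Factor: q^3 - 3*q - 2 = (q - 2)*(q^2 + 2*q + 1) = (q - 2)*(q + 1)*(q + 1)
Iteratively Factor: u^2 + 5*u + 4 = (u + 1)*(u + 4)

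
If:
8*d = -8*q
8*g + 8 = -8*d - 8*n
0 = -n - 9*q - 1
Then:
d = -q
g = 10*q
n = -9*q - 1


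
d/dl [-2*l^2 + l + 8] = 1 - 4*l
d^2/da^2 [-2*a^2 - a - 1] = -4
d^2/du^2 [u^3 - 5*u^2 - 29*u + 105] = 6*u - 10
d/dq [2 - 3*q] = -3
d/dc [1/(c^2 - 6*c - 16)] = 2*(3 - c)/(-c^2 + 6*c + 16)^2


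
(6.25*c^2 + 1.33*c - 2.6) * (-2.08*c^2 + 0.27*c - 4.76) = -13.0*c^4 - 1.0789*c^3 - 23.9829*c^2 - 7.0328*c + 12.376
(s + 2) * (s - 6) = s^2 - 4*s - 12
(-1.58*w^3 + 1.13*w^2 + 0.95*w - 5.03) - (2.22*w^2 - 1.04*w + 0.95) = -1.58*w^3 - 1.09*w^2 + 1.99*w - 5.98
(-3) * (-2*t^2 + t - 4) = 6*t^2 - 3*t + 12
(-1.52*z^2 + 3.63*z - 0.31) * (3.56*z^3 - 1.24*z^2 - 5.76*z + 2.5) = -5.4112*z^5 + 14.8076*z^4 + 3.1504*z^3 - 24.3244*z^2 + 10.8606*z - 0.775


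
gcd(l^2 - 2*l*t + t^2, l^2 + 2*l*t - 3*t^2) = -l + t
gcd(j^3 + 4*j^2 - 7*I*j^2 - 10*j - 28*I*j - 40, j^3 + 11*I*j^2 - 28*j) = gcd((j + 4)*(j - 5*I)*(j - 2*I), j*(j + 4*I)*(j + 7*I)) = 1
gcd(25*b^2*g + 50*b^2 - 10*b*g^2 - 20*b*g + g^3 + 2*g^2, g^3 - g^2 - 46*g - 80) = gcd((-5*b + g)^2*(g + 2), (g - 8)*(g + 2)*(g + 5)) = g + 2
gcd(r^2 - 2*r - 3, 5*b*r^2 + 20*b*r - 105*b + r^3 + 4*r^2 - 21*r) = r - 3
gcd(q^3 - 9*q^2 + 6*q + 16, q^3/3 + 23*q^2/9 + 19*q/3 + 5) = 1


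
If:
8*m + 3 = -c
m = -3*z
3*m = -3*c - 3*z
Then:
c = 3/11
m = -9/22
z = 3/22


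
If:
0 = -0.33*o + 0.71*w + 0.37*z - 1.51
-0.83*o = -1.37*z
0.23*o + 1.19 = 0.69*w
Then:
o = 2.18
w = 2.45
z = 1.32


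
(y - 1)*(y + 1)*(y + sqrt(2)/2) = y^3 + sqrt(2)*y^2/2 - y - sqrt(2)/2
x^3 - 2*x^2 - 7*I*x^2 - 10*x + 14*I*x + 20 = (x - 2)*(x - 5*I)*(x - 2*I)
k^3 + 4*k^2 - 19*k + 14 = (k - 2)*(k - 1)*(k + 7)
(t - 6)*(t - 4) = t^2 - 10*t + 24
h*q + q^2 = q*(h + q)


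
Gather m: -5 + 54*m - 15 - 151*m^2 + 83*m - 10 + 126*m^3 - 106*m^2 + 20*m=126*m^3 - 257*m^2 + 157*m - 30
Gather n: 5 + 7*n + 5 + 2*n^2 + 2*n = 2*n^2 + 9*n + 10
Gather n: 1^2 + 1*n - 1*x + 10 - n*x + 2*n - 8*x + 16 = n*(3 - x) - 9*x + 27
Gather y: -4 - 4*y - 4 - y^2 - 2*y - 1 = -y^2 - 6*y - 9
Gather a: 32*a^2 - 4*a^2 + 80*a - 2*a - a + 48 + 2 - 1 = 28*a^2 + 77*a + 49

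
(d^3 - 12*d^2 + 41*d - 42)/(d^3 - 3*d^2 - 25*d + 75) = (d^2 - 9*d + 14)/(d^2 - 25)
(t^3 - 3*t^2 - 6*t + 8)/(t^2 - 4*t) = t + 1 - 2/t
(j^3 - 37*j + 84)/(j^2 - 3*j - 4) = (j^2 + 4*j - 21)/(j + 1)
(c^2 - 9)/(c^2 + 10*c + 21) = (c - 3)/(c + 7)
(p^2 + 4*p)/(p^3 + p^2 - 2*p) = (p + 4)/(p^2 + p - 2)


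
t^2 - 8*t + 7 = (t - 7)*(t - 1)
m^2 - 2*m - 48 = (m - 8)*(m + 6)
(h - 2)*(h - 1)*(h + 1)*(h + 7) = h^4 + 5*h^3 - 15*h^2 - 5*h + 14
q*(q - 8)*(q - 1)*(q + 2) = q^4 - 7*q^3 - 10*q^2 + 16*q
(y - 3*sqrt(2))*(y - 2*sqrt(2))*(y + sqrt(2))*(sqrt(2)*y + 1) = sqrt(2)*y^4 - 7*y^3 - 2*sqrt(2)*y^2 + 26*y + 12*sqrt(2)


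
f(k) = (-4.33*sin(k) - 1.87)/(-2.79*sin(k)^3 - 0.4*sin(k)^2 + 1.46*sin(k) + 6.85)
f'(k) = (-4.33*sin(k) - 1.87)*(8.37*sin(k)^2*cos(k) + 0.8*sin(k)*cos(k) - 1.46*cos(k))/(-2.79*sin(k)^3 - 0.4*sin(k)^2 + 1.46*sin(k) + 6.85)^2 - 4.33*cos(k)/(-2.79*sin(k)^3 - 0.4*sin(k)^2 + 1.46*sin(k) + 6.85)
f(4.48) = 0.31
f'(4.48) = 0.08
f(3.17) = -0.26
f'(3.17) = 0.58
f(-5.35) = -0.85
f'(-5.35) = -0.77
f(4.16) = 0.26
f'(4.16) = 0.25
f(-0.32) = -0.08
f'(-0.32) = -0.63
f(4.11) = 0.24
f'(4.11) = 0.28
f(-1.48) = 0.31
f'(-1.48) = -0.03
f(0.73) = -0.70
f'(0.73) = -0.69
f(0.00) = -0.27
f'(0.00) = -0.57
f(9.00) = -0.51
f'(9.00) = 0.57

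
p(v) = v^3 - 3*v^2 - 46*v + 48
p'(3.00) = -37.00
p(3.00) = -90.00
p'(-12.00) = 458.00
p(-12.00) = -1560.00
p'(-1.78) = -25.81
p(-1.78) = 114.74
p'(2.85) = -38.73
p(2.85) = -84.32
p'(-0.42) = -42.95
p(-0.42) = 66.72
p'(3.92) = -23.42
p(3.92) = -118.18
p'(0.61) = -48.54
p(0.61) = 19.05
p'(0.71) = -48.75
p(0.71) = 14.19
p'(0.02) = -46.12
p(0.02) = 47.08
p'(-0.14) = -45.10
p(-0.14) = 54.38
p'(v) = 3*v^2 - 6*v - 46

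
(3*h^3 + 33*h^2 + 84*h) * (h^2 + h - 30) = 3*h^5 + 36*h^4 + 27*h^3 - 906*h^2 - 2520*h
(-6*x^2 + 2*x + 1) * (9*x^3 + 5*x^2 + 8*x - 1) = -54*x^5 - 12*x^4 - 29*x^3 + 27*x^2 + 6*x - 1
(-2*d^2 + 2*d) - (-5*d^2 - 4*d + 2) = 3*d^2 + 6*d - 2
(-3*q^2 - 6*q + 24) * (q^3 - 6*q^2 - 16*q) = -3*q^5 + 12*q^4 + 108*q^3 - 48*q^2 - 384*q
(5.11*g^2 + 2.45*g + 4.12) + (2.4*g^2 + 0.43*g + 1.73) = 7.51*g^2 + 2.88*g + 5.85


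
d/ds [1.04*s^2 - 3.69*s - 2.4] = 2.08*s - 3.69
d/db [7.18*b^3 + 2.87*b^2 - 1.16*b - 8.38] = 21.54*b^2 + 5.74*b - 1.16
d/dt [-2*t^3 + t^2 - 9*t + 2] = -6*t^2 + 2*t - 9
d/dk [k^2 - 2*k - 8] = 2*k - 2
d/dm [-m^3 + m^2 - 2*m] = -3*m^2 + 2*m - 2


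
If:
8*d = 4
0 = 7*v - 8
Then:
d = 1/2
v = 8/7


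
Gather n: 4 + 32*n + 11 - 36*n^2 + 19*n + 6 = -36*n^2 + 51*n + 21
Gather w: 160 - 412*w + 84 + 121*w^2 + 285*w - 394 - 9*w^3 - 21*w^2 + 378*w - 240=-9*w^3 + 100*w^2 + 251*w - 390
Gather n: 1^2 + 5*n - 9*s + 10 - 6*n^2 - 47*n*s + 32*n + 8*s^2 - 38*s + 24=-6*n^2 + n*(37 - 47*s) + 8*s^2 - 47*s + 35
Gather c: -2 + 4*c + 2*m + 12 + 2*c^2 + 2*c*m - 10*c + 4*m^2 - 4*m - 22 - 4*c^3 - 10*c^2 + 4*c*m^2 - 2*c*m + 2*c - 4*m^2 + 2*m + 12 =-4*c^3 - 8*c^2 + c*(4*m^2 - 4)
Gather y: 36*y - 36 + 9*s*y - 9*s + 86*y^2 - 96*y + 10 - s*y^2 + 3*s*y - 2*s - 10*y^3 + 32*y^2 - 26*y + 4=-11*s - 10*y^3 + y^2*(118 - s) + y*(12*s - 86) - 22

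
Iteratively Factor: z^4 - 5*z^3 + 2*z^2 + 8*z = (z + 1)*(z^3 - 6*z^2 + 8*z) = (z - 2)*(z + 1)*(z^2 - 4*z) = (z - 4)*(z - 2)*(z + 1)*(z)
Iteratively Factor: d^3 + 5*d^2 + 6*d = (d)*(d^2 + 5*d + 6) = d*(d + 2)*(d + 3)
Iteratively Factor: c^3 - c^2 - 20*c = (c - 5)*(c^2 + 4*c) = c*(c - 5)*(c + 4)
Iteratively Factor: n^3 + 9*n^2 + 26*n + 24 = (n + 4)*(n^2 + 5*n + 6) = (n + 3)*(n + 4)*(n + 2)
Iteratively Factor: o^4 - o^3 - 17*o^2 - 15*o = (o - 5)*(o^3 + 4*o^2 + 3*o) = (o - 5)*(o + 3)*(o^2 + o) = (o - 5)*(o + 1)*(o + 3)*(o)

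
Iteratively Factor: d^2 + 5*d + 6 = (d + 2)*(d + 3)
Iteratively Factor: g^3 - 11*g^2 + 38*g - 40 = (g - 5)*(g^2 - 6*g + 8) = (g - 5)*(g - 2)*(g - 4)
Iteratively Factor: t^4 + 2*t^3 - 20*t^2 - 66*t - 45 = (t + 3)*(t^3 - t^2 - 17*t - 15) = (t - 5)*(t + 3)*(t^2 + 4*t + 3) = (t - 5)*(t + 1)*(t + 3)*(t + 3)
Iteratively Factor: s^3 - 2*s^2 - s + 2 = (s + 1)*(s^2 - 3*s + 2) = (s - 1)*(s + 1)*(s - 2)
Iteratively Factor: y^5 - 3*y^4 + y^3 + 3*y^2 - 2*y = (y + 1)*(y^4 - 4*y^3 + 5*y^2 - 2*y) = (y - 1)*(y + 1)*(y^3 - 3*y^2 + 2*y) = (y - 2)*(y - 1)*(y + 1)*(y^2 - y) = (y - 2)*(y - 1)^2*(y + 1)*(y)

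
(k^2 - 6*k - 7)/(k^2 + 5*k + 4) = (k - 7)/(k + 4)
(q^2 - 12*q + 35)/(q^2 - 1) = (q^2 - 12*q + 35)/(q^2 - 1)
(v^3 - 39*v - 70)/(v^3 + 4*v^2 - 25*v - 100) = (v^2 - 5*v - 14)/(v^2 - v - 20)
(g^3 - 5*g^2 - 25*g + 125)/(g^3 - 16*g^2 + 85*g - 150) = (g + 5)/(g - 6)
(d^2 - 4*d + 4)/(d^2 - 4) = (d - 2)/(d + 2)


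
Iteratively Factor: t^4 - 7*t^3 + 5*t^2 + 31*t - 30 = (t + 2)*(t^3 - 9*t^2 + 23*t - 15) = (t - 3)*(t + 2)*(t^2 - 6*t + 5) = (t - 5)*(t - 3)*(t + 2)*(t - 1)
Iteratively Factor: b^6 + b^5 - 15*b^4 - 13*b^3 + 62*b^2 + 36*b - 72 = (b + 3)*(b^5 - 2*b^4 - 9*b^3 + 14*b^2 + 20*b - 24) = (b + 2)*(b + 3)*(b^4 - 4*b^3 - b^2 + 16*b - 12) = (b - 1)*(b + 2)*(b + 3)*(b^3 - 3*b^2 - 4*b + 12) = (b - 2)*(b - 1)*(b + 2)*(b + 3)*(b^2 - b - 6) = (b - 3)*(b - 2)*(b - 1)*(b + 2)*(b + 3)*(b + 2)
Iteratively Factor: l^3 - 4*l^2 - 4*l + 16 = (l - 4)*(l^2 - 4) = (l - 4)*(l - 2)*(l + 2)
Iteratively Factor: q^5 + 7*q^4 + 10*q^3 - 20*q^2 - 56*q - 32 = (q + 2)*(q^4 + 5*q^3 - 20*q - 16) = (q + 2)*(q + 4)*(q^3 + q^2 - 4*q - 4) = (q - 2)*(q + 2)*(q + 4)*(q^2 + 3*q + 2) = (q - 2)*(q + 1)*(q + 2)*(q + 4)*(q + 2)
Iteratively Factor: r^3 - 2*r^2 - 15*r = (r)*(r^2 - 2*r - 15) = r*(r - 5)*(r + 3)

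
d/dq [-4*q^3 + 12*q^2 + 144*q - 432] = -12*q^2 + 24*q + 144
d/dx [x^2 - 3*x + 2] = 2*x - 3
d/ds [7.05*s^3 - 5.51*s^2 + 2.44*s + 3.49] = 21.15*s^2 - 11.02*s + 2.44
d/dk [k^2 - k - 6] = 2*k - 1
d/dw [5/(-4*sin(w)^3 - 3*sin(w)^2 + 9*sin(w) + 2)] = 15*(4*sin(w)^2 + 2*sin(w) - 3)*cos(w)/(4*sin(w)^3 + 3*sin(w)^2 - 9*sin(w) - 2)^2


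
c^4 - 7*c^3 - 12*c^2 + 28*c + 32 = (c - 8)*(c - 2)*(c + 1)*(c + 2)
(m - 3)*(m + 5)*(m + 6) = m^3 + 8*m^2 - 3*m - 90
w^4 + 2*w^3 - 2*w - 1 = (w - 1)*(w + 1)^3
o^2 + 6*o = o*(o + 6)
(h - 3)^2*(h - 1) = h^3 - 7*h^2 + 15*h - 9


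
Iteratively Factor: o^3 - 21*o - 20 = (o - 5)*(o^2 + 5*o + 4) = (o - 5)*(o + 1)*(o + 4)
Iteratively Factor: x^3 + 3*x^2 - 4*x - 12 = (x + 2)*(x^2 + x - 6) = (x - 2)*(x + 2)*(x + 3)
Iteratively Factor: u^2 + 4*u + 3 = (u + 3)*(u + 1)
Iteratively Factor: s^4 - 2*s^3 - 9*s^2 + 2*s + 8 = (s + 2)*(s^3 - 4*s^2 - s + 4) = (s + 1)*(s + 2)*(s^2 - 5*s + 4) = (s - 1)*(s + 1)*(s + 2)*(s - 4)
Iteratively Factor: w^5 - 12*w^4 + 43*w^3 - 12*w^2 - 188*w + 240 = (w - 4)*(w^4 - 8*w^3 + 11*w^2 + 32*w - 60) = (w - 4)*(w + 2)*(w^3 - 10*w^2 + 31*w - 30) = (w - 4)*(w - 2)*(w + 2)*(w^2 - 8*w + 15) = (w - 5)*(w - 4)*(w - 2)*(w + 2)*(w - 3)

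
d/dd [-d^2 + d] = 1 - 2*d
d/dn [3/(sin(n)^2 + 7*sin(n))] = -3*(2*sin(n) + 7)*cos(n)/((sin(n) + 7)^2*sin(n)^2)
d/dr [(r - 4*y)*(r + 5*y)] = 2*r + y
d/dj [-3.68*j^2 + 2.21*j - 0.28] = 2.21 - 7.36*j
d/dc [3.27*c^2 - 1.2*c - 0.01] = 6.54*c - 1.2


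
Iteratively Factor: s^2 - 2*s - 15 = (s - 5)*(s + 3)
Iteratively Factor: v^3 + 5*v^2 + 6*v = (v)*(v^2 + 5*v + 6) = v*(v + 3)*(v + 2)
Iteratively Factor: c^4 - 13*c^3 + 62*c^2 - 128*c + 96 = (c - 4)*(c^3 - 9*c^2 + 26*c - 24) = (c - 4)*(c - 2)*(c^2 - 7*c + 12) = (c - 4)^2*(c - 2)*(c - 3)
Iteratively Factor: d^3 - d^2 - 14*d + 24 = (d - 3)*(d^2 + 2*d - 8) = (d - 3)*(d - 2)*(d + 4)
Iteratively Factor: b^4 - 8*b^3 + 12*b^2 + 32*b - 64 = (b + 2)*(b^3 - 10*b^2 + 32*b - 32) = (b - 2)*(b + 2)*(b^2 - 8*b + 16) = (b - 4)*(b - 2)*(b + 2)*(b - 4)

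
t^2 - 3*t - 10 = (t - 5)*(t + 2)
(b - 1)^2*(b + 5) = b^3 + 3*b^2 - 9*b + 5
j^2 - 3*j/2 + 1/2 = (j - 1)*(j - 1/2)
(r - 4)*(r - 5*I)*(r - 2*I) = r^3 - 4*r^2 - 7*I*r^2 - 10*r + 28*I*r + 40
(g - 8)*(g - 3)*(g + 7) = g^3 - 4*g^2 - 53*g + 168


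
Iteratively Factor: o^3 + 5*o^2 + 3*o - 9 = (o + 3)*(o^2 + 2*o - 3) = (o - 1)*(o + 3)*(o + 3)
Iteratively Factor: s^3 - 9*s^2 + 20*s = (s - 5)*(s^2 - 4*s) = s*(s - 5)*(s - 4)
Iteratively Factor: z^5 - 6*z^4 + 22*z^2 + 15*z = (z - 3)*(z^4 - 3*z^3 - 9*z^2 - 5*z) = (z - 3)*(z + 1)*(z^3 - 4*z^2 - 5*z) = z*(z - 3)*(z + 1)*(z^2 - 4*z - 5) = z*(z - 5)*(z - 3)*(z + 1)*(z + 1)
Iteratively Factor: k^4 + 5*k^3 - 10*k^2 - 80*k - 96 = (k - 4)*(k^3 + 9*k^2 + 26*k + 24) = (k - 4)*(k + 3)*(k^2 + 6*k + 8) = (k - 4)*(k + 3)*(k + 4)*(k + 2)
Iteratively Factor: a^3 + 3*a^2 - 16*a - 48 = (a + 3)*(a^2 - 16) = (a - 4)*(a + 3)*(a + 4)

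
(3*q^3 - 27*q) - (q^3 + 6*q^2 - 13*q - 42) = 2*q^3 - 6*q^2 - 14*q + 42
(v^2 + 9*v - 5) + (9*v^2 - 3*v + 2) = 10*v^2 + 6*v - 3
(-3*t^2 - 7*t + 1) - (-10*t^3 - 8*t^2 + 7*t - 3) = 10*t^3 + 5*t^2 - 14*t + 4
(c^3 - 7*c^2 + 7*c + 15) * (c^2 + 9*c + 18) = c^5 + 2*c^4 - 38*c^3 - 48*c^2 + 261*c + 270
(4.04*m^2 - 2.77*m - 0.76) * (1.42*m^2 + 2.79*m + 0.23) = 5.7368*m^4 + 7.3382*m^3 - 7.8783*m^2 - 2.7575*m - 0.1748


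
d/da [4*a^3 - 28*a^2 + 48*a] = 12*a^2 - 56*a + 48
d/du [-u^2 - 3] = -2*u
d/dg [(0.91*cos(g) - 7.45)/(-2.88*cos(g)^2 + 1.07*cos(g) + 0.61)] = (-2.6208*cos(g)^2 + 42.912*cos(g) - 8.5266)*sin(g)/(8.2944*cos(g)^4 - 6.1632*cos(g)^3 - 2.3687*cos(g)^2 + 1.3054*cos(g) + 0.3721)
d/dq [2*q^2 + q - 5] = 4*q + 1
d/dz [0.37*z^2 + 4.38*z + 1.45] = 0.74*z + 4.38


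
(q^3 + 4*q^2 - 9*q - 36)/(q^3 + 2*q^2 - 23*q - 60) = (q - 3)/(q - 5)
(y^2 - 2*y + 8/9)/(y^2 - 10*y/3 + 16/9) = (3*y - 4)/(3*y - 8)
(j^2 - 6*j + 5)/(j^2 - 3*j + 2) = (j - 5)/(j - 2)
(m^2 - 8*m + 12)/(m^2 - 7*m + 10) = (m - 6)/(m - 5)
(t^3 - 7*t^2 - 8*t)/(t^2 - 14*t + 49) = t*(t^2 - 7*t - 8)/(t^2 - 14*t + 49)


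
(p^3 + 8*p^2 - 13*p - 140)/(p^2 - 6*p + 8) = (p^2 + 12*p + 35)/(p - 2)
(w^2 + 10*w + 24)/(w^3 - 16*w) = (w + 6)/(w*(w - 4))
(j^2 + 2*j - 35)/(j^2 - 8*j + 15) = (j + 7)/(j - 3)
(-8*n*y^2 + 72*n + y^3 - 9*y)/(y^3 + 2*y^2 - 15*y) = (-8*n*y - 24*n + y^2 + 3*y)/(y*(y + 5))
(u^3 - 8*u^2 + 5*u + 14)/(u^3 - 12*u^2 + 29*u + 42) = (u - 2)/(u - 6)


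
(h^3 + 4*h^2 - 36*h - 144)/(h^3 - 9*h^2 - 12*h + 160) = (h^2 - 36)/(h^2 - 13*h + 40)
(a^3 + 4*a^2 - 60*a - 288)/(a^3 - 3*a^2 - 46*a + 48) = (a + 6)/(a - 1)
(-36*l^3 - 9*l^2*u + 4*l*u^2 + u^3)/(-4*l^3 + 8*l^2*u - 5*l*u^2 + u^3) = (36*l^3 + 9*l^2*u - 4*l*u^2 - u^3)/(4*l^3 - 8*l^2*u + 5*l*u^2 - u^3)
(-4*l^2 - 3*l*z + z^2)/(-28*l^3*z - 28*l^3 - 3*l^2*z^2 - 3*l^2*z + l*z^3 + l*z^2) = (4*l^2 + 3*l*z - z^2)/(l*(28*l^2*z + 28*l^2 + 3*l*z^2 + 3*l*z - z^3 - z^2))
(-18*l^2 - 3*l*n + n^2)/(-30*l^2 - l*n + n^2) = (3*l + n)/(5*l + n)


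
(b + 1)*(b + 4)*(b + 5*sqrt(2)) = b^3 + 5*b^2 + 5*sqrt(2)*b^2 + 4*b + 25*sqrt(2)*b + 20*sqrt(2)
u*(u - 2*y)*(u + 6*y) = u^3 + 4*u^2*y - 12*u*y^2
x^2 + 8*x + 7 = (x + 1)*(x + 7)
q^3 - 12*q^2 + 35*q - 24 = (q - 8)*(q - 3)*(q - 1)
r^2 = r^2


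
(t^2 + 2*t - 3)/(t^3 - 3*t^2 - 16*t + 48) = (t^2 + 2*t - 3)/(t^3 - 3*t^2 - 16*t + 48)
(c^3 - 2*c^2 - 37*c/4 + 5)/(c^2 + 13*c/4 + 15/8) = 2*(2*c^2 - 9*c + 4)/(4*c + 3)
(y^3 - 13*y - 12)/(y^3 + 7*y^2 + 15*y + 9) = (y - 4)/(y + 3)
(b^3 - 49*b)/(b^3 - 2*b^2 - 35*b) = (b + 7)/(b + 5)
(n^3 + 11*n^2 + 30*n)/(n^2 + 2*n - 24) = n*(n + 5)/(n - 4)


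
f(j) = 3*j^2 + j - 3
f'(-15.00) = -89.00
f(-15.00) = 657.00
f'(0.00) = 1.00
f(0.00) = -3.00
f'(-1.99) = -10.94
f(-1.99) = 6.89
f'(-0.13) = 0.22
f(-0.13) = -3.08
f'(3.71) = 23.26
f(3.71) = 42.00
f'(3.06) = 19.36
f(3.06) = 28.15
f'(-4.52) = -26.12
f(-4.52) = 53.77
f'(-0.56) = -2.36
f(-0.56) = -2.62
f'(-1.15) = -5.90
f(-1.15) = -0.18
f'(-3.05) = -17.30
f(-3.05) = 21.86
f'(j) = 6*j + 1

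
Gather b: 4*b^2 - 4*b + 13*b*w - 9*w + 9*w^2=4*b^2 + b*(13*w - 4) + 9*w^2 - 9*w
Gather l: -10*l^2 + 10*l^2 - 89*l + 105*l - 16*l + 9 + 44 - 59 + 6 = 0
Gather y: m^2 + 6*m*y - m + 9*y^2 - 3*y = m^2 - m + 9*y^2 + y*(6*m - 3)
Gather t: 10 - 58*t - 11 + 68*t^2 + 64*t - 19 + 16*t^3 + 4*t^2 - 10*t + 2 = 16*t^3 + 72*t^2 - 4*t - 18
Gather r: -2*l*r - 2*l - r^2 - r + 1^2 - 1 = -2*l - r^2 + r*(-2*l - 1)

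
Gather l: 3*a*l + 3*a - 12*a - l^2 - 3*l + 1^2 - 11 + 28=-9*a - l^2 + l*(3*a - 3) + 18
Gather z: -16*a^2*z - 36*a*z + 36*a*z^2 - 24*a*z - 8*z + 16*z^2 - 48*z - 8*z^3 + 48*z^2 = -8*z^3 + z^2*(36*a + 64) + z*(-16*a^2 - 60*a - 56)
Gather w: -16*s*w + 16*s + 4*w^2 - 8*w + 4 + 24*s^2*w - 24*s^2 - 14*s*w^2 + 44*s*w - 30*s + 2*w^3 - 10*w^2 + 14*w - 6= -24*s^2 - 14*s + 2*w^3 + w^2*(-14*s - 6) + w*(24*s^2 + 28*s + 6) - 2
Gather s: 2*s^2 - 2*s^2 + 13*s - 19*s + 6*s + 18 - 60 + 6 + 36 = 0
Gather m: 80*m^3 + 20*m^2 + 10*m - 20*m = 80*m^3 + 20*m^2 - 10*m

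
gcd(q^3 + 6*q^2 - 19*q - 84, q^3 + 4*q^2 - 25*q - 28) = q^2 + 3*q - 28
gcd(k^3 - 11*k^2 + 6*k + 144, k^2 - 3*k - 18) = k^2 - 3*k - 18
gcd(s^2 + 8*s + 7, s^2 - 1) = s + 1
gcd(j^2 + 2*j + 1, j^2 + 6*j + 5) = j + 1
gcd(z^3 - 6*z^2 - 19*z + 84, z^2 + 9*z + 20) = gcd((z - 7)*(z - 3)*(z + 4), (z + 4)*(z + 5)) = z + 4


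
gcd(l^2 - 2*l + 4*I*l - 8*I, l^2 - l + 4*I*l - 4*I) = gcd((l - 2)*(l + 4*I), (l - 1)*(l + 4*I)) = l + 4*I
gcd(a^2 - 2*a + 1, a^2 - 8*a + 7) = a - 1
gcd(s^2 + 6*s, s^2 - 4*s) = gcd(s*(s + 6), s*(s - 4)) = s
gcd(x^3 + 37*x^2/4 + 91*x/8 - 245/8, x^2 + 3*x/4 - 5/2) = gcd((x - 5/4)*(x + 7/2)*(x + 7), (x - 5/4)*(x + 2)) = x - 5/4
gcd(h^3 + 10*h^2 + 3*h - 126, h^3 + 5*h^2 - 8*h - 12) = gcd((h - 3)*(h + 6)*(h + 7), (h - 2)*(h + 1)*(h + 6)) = h + 6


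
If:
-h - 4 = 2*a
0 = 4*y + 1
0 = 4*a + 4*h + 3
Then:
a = -13/4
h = 5/2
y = -1/4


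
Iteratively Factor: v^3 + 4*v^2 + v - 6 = (v + 2)*(v^2 + 2*v - 3) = (v + 2)*(v + 3)*(v - 1)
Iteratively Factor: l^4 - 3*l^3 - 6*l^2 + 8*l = (l - 4)*(l^3 + l^2 - 2*l) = l*(l - 4)*(l^2 + l - 2) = l*(l - 4)*(l - 1)*(l + 2)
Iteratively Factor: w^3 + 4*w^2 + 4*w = (w + 2)*(w^2 + 2*w) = (w + 2)^2*(w)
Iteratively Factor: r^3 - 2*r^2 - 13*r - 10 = (r + 1)*(r^2 - 3*r - 10) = (r + 1)*(r + 2)*(r - 5)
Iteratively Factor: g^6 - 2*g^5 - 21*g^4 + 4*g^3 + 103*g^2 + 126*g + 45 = (g + 1)*(g^5 - 3*g^4 - 18*g^3 + 22*g^2 + 81*g + 45) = (g + 1)^2*(g^4 - 4*g^3 - 14*g^2 + 36*g + 45) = (g - 3)*(g + 1)^2*(g^3 - g^2 - 17*g - 15) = (g - 5)*(g - 3)*(g + 1)^2*(g^2 + 4*g + 3) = (g - 5)*(g - 3)*(g + 1)^2*(g + 3)*(g + 1)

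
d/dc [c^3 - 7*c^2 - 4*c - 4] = 3*c^2 - 14*c - 4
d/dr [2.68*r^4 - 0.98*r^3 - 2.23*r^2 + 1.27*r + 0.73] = 10.72*r^3 - 2.94*r^2 - 4.46*r + 1.27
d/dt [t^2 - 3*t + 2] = 2*t - 3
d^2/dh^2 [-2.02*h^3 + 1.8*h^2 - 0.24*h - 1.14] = 3.6 - 12.12*h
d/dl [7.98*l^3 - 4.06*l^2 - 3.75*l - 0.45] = 23.94*l^2 - 8.12*l - 3.75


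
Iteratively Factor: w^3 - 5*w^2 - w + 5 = (w - 1)*(w^2 - 4*w - 5) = (w - 1)*(w + 1)*(w - 5)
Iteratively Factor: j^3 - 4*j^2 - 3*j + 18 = (j + 2)*(j^2 - 6*j + 9) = (j - 3)*(j + 2)*(j - 3)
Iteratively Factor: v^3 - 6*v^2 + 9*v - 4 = (v - 1)*(v^2 - 5*v + 4) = (v - 1)^2*(v - 4)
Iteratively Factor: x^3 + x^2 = (x)*(x^2 + x) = x^2*(x + 1)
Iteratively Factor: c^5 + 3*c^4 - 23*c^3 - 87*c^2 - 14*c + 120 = (c + 3)*(c^4 - 23*c^2 - 18*c + 40) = (c - 1)*(c + 3)*(c^3 + c^2 - 22*c - 40) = (c - 1)*(c + 3)*(c + 4)*(c^2 - 3*c - 10) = (c - 5)*(c - 1)*(c + 3)*(c + 4)*(c + 2)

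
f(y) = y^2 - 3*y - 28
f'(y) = 2*y - 3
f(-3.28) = -7.40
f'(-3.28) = -9.56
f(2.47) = -29.31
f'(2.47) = 1.94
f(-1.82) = -19.23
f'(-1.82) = -6.64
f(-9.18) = 83.81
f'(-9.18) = -21.36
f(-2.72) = -12.44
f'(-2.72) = -8.44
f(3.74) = -25.23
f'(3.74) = 4.48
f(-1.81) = -19.29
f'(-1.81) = -6.62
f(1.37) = -30.23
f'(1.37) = -0.26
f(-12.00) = 152.00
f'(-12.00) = -27.00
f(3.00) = -28.00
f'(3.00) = 3.00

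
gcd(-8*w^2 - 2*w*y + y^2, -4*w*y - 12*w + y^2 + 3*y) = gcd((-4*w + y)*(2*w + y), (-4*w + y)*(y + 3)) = -4*w + y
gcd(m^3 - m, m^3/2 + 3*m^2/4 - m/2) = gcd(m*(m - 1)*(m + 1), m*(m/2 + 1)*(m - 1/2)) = m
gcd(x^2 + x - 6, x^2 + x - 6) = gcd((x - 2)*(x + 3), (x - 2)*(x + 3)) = x^2 + x - 6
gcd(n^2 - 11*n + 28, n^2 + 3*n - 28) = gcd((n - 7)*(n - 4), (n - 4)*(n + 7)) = n - 4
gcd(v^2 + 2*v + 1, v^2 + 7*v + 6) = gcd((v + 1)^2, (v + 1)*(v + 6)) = v + 1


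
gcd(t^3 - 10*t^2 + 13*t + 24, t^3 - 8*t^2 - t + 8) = t^2 - 7*t - 8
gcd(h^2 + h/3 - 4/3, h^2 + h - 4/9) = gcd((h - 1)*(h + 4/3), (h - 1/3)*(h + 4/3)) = h + 4/3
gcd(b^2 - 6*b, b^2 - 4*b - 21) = 1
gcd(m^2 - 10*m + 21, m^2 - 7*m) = m - 7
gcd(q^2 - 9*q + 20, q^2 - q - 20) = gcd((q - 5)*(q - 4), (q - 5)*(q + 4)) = q - 5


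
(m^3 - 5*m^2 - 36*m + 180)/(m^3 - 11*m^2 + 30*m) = (m + 6)/m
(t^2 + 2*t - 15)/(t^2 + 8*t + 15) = (t - 3)/(t + 3)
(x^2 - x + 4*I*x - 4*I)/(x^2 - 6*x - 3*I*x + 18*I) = (x^2 - x + 4*I*x - 4*I)/(x^2 - 6*x - 3*I*x + 18*I)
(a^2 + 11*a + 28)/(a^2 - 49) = (a + 4)/(a - 7)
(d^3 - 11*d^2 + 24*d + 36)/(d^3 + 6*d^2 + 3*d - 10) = (d^3 - 11*d^2 + 24*d + 36)/(d^3 + 6*d^2 + 3*d - 10)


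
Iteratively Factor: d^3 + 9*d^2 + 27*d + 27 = (d + 3)*(d^2 + 6*d + 9) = (d + 3)^2*(d + 3)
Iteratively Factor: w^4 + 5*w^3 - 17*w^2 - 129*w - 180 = (w + 3)*(w^3 + 2*w^2 - 23*w - 60) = (w - 5)*(w + 3)*(w^2 + 7*w + 12) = (w - 5)*(w + 3)^2*(w + 4)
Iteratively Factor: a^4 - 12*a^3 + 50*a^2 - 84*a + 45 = (a - 5)*(a^3 - 7*a^2 + 15*a - 9) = (a - 5)*(a - 1)*(a^2 - 6*a + 9) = (a - 5)*(a - 3)*(a - 1)*(a - 3)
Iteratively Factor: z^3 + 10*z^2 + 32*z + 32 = (z + 4)*(z^2 + 6*z + 8) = (z + 4)^2*(z + 2)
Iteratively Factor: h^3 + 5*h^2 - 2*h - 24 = (h + 3)*(h^2 + 2*h - 8) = (h + 3)*(h + 4)*(h - 2)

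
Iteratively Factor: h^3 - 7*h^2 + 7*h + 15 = (h - 5)*(h^2 - 2*h - 3) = (h - 5)*(h + 1)*(h - 3)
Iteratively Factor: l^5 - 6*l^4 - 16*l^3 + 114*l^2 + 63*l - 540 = (l + 3)*(l^4 - 9*l^3 + 11*l^2 + 81*l - 180) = (l - 4)*(l + 3)*(l^3 - 5*l^2 - 9*l + 45) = (l - 5)*(l - 4)*(l + 3)*(l^2 - 9) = (l - 5)*(l - 4)*(l - 3)*(l + 3)*(l + 3)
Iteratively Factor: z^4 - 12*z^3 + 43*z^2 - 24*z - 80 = (z - 4)*(z^3 - 8*z^2 + 11*z + 20) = (z - 4)*(z + 1)*(z^2 - 9*z + 20) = (z - 4)^2*(z + 1)*(z - 5)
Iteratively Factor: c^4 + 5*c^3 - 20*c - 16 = (c + 4)*(c^3 + c^2 - 4*c - 4) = (c + 1)*(c + 4)*(c^2 - 4) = (c + 1)*(c + 2)*(c + 4)*(c - 2)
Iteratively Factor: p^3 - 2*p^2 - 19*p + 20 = (p - 1)*(p^2 - p - 20) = (p - 5)*(p - 1)*(p + 4)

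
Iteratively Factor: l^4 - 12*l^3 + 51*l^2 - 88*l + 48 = (l - 4)*(l^3 - 8*l^2 + 19*l - 12) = (l - 4)*(l - 3)*(l^2 - 5*l + 4) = (l - 4)*(l - 3)*(l - 1)*(l - 4)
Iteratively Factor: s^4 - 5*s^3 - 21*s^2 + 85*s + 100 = (s + 4)*(s^3 - 9*s^2 + 15*s + 25) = (s - 5)*(s + 4)*(s^2 - 4*s - 5) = (s - 5)*(s + 1)*(s + 4)*(s - 5)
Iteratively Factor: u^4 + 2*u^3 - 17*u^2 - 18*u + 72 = (u - 3)*(u^3 + 5*u^2 - 2*u - 24) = (u - 3)*(u + 4)*(u^2 + u - 6) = (u - 3)*(u + 3)*(u + 4)*(u - 2)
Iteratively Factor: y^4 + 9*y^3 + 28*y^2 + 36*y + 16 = (y + 2)*(y^3 + 7*y^2 + 14*y + 8) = (y + 2)^2*(y^2 + 5*y + 4) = (y + 2)^2*(y + 4)*(y + 1)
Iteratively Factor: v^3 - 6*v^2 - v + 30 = (v + 2)*(v^2 - 8*v + 15) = (v - 5)*(v + 2)*(v - 3)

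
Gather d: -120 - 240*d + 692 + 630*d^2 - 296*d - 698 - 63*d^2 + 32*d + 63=567*d^2 - 504*d - 63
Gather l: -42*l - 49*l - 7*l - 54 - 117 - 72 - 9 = -98*l - 252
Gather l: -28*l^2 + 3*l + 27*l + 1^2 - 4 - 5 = -28*l^2 + 30*l - 8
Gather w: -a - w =-a - w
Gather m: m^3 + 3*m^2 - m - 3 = m^3 + 3*m^2 - m - 3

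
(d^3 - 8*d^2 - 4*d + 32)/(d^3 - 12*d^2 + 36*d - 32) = (d + 2)/(d - 2)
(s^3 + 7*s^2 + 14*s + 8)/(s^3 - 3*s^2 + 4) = (s^2 + 6*s + 8)/(s^2 - 4*s + 4)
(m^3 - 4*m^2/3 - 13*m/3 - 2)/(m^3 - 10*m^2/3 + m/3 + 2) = (m + 1)/(m - 1)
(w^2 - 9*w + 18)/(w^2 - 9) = (w - 6)/(w + 3)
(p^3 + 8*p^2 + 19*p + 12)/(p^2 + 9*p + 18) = (p^2 + 5*p + 4)/(p + 6)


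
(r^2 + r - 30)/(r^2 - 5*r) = (r + 6)/r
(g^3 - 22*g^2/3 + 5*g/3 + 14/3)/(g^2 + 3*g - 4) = (3*g^2 - 19*g - 14)/(3*(g + 4))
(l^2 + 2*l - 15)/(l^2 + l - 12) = (l + 5)/(l + 4)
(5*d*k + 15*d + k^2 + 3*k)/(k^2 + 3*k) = (5*d + k)/k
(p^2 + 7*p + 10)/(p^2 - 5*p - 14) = (p + 5)/(p - 7)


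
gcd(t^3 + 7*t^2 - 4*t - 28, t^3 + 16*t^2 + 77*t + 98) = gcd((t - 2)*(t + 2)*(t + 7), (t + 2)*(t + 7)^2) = t^2 + 9*t + 14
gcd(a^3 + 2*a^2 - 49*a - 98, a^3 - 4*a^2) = 1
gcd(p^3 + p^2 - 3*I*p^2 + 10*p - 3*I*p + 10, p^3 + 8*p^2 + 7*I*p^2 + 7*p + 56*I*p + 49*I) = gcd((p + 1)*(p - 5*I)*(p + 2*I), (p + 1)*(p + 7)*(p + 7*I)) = p + 1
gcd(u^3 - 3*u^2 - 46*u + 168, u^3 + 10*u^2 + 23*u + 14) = u + 7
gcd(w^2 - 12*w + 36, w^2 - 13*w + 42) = w - 6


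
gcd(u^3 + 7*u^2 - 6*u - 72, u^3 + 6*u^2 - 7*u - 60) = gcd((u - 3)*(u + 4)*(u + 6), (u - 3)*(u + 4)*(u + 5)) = u^2 + u - 12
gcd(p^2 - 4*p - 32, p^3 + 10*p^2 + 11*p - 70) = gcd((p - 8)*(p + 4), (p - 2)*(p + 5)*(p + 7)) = 1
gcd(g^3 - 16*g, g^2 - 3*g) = g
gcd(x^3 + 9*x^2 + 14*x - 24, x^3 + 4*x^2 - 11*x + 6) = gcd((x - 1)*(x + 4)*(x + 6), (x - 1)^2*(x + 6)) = x^2 + 5*x - 6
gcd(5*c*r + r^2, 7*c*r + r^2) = r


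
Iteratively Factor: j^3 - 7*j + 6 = (j - 1)*(j^2 + j - 6) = (j - 2)*(j - 1)*(j + 3)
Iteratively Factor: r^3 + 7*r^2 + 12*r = (r + 4)*(r^2 + 3*r) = (r + 3)*(r + 4)*(r)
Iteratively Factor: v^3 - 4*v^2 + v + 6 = (v + 1)*(v^2 - 5*v + 6) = (v - 2)*(v + 1)*(v - 3)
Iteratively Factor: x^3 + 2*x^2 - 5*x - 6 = (x - 2)*(x^2 + 4*x + 3) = (x - 2)*(x + 1)*(x + 3)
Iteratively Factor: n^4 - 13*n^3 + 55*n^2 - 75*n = (n - 3)*(n^3 - 10*n^2 + 25*n) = (n - 5)*(n - 3)*(n^2 - 5*n) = (n - 5)^2*(n - 3)*(n)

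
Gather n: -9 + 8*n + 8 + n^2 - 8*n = n^2 - 1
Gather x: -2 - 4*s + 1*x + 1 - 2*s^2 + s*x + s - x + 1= -2*s^2 + s*x - 3*s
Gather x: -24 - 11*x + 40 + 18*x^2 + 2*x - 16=18*x^2 - 9*x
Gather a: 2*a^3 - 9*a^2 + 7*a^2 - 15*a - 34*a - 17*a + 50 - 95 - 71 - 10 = 2*a^3 - 2*a^2 - 66*a - 126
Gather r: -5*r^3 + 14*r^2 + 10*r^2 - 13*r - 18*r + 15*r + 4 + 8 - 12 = -5*r^3 + 24*r^2 - 16*r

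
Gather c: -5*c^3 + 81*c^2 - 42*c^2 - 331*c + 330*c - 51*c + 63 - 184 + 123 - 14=-5*c^3 + 39*c^2 - 52*c - 12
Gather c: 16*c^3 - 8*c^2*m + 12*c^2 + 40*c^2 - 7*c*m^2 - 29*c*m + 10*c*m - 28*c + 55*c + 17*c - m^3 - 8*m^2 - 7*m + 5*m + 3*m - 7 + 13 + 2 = 16*c^3 + c^2*(52 - 8*m) + c*(-7*m^2 - 19*m + 44) - m^3 - 8*m^2 + m + 8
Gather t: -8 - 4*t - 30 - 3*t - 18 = -7*t - 56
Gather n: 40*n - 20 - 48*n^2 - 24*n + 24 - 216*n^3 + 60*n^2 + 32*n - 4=-216*n^3 + 12*n^2 + 48*n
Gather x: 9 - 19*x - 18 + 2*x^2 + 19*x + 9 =2*x^2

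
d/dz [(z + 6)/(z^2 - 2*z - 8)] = (z^2 - 2*z - 2*(z - 1)*(z + 6) - 8)/(-z^2 + 2*z + 8)^2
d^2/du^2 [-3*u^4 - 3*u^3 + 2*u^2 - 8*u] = -36*u^2 - 18*u + 4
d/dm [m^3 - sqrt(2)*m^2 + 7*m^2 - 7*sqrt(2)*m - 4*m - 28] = 3*m^2 - 2*sqrt(2)*m + 14*m - 7*sqrt(2) - 4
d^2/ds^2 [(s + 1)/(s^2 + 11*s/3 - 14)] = 6*((s + 1)*(6*s + 11)^2 - (9*s + 14)*(3*s^2 + 11*s - 42))/(3*s^2 + 11*s - 42)^3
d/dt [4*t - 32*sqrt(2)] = 4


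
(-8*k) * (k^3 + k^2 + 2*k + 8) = -8*k^4 - 8*k^3 - 16*k^2 - 64*k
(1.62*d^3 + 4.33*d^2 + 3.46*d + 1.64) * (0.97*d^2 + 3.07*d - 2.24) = 1.5714*d^5 + 9.1735*d^4 + 13.0205*d^3 + 2.5138*d^2 - 2.7156*d - 3.6736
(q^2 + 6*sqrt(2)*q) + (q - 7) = q^2 + q + 6*sqrt(2)*q - 7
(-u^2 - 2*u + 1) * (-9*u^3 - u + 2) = 9*u^5 + 18*u^4 - 8*u^3 - 5*u + 2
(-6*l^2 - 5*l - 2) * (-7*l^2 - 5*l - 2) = 42*l^4 + 65*l^3 + 51*l^2 + 20*l + 4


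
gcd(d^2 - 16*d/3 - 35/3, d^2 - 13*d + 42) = d - 7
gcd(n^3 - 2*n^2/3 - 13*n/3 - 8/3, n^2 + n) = n + 1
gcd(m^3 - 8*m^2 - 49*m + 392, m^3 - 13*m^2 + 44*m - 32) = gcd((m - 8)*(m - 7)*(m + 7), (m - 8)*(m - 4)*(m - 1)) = m - 8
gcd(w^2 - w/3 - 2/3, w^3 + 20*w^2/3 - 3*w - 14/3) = w^2 - w/3 - 2/3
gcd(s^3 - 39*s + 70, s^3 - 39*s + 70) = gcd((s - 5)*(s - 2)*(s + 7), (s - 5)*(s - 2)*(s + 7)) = s^3 - 39*s + 70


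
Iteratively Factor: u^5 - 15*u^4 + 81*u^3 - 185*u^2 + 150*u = (u - 5)*(u^4 - 10*u^3 + 31*u^2 - 30*u) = (u - 5)*(u - 3)*(u^3 - 7*u^2 + 10*u) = u*(u - 5)*(u - 3)*(u^2 - 7*u + 10) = u*(u - 5)*(u - 3)*(u - 2)*(u - 5)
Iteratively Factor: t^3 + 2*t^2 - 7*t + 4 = (t - 1)*(t^2 + 3*t - 4) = (t - 1)^2*(t + 4)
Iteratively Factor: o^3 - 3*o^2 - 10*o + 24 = (o - 2)*(o^2 - o - 12) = (o - 4)*(o - 2)*(o + 3)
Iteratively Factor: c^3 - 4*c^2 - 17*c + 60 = (c - 3)*(c^2 - c - 20) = (c - 3)*(c + 4)*(c - 5)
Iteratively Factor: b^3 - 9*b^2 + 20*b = (b - 4)*(b^2 - 5*b) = (b - 5)*(b - 4)*(b)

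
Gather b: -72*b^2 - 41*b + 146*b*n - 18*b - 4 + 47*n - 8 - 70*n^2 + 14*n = -72*b^2 + b*(146*n - 59) - 70*n^2 + 61*n - 12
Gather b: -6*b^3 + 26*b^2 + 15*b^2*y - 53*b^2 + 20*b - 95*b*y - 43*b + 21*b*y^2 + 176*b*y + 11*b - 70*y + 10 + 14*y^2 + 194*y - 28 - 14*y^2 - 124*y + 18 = -6*b^3 + b^2*(15*y - 27) + b*(21*y^2 + 81*y - 12)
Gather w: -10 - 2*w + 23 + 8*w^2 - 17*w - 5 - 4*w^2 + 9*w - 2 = 4*w^2 - 10*w + 6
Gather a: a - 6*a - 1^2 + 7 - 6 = -5*a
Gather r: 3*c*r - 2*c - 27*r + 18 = -2*c + r*(3*c - 27) + 18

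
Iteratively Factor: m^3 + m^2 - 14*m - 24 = (m - 4)*(m^2 + 5*m + 6) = (m - 4)*(m + 2)*(m + 3)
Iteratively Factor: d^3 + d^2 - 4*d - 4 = (d + 1)*(d^2 - 4) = (d - 2)*(d + 1)*(d + 2)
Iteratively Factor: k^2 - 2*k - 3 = (k + 1)*(k - 3)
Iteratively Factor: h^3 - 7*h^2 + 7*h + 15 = (h - 3)*(h^2 - 4*h - 5) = (h - 5)*(h - 3)*(h + 1)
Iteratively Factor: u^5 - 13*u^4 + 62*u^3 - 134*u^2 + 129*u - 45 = (u - 1)*(u^4 - 12*u^3 + 50*u^2 - 84*u + 45) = (u - 3)*(u - 1)*(u^3 - 9*u^2 + 23*u - 15) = (u - 5)*(u - 3)*(u - 1)*(u^2 - 4*u + 3) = (u - 5)*(u - 3)*(u - 1)^2*(u - 3)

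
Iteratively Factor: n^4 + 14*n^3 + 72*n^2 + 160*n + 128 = (n + 2)*(n^3 + 12*n^2 + 48*n + 64) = (n + 2)*(n + 4)*(n^2 + 8*n + 16) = (n + 2)*(n + 4)^2*(n + 4)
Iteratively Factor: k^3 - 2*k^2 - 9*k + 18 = (k - 3)*(k^2 + k - 6) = (k - 3)*(k + 3)*(k - 2)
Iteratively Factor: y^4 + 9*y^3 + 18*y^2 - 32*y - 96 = (y - 2)*(y^3 + 11*y^2 + 40*y + 48) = (y - 2)*(y + 3)*(y^2 + 8*y + 16) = (y - 2)*(y + 3)*(y + 4)*(y + 4)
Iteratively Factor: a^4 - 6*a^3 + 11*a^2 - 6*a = (a - 3)*(a^3 - 3*a^2 + 2*a) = a*(a - 3)*(a^2 - 3*a + 2) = a*(a - 3)*(a - 2)*(a - 1)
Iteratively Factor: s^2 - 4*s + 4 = (s - 2)*(s - 2)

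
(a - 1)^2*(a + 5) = a^3 + 3*a^2 - 9*a + 5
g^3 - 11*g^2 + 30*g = g*(g - 6)*(g - 5)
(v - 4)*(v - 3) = v^2 - 7*v + 12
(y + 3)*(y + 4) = y^2 + 7*y + 12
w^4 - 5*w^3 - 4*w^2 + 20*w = w*(w - 5)*(w - 2)*(w + 2)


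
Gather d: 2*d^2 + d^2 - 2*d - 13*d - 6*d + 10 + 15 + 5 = 3*d^2 - 21*d + 30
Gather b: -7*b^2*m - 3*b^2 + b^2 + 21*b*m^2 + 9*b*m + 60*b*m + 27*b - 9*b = b^2*(-7*m - 2) + b*(21*m^2 + 69*m + 18)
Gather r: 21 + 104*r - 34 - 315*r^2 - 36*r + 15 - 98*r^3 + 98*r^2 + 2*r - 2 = -98*r^3 - 217*r^2 + 70*r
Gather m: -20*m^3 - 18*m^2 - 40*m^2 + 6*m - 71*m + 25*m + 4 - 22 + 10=-20*m^3 - 58*m^2 - 40*m - 8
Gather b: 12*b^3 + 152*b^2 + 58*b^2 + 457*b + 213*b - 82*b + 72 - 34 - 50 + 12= 12*b^3 + 210*b^2 + 588*b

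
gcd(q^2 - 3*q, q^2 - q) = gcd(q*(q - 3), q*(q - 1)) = q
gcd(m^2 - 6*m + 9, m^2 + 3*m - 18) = m - 3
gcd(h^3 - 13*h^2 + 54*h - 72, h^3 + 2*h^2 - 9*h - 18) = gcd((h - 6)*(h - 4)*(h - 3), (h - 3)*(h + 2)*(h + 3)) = h - 3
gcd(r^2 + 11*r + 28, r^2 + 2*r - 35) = r + 7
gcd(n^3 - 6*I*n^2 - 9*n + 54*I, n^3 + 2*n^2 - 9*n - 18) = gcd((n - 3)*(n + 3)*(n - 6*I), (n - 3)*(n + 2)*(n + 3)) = n^2 - 9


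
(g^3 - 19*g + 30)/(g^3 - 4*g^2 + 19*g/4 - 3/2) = 4*(g^2 + 2*g - 15)/(4*g^2 - 8*g + 3)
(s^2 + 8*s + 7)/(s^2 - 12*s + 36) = (s^2 + 8*s + 7)/(s^2 - 12*s + 36)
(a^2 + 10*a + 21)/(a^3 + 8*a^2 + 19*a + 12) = (a + 7)/(a^2 + 5*a + 4)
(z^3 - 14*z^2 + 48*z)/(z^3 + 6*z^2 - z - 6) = z*(z^2 - 14*z + 48)/(z^3 + 6*z^2 - z - 6)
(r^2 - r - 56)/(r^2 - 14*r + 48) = (r + 7)/(r - 6)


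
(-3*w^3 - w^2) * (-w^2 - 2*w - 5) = 3*w^5 + 7*w^4 + 17*w^3 + 5*w^2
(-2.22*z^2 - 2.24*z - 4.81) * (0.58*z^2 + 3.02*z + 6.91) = -1.2876*z^4 - 8.0036*z^3 - 24.8948*z^2 - 30.0046*z - 33.2371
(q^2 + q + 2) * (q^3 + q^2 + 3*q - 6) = q^5 + 2*q^4 + 6*q^3 - q^2 - 12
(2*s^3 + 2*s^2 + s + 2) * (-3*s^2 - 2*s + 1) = -6*s^5 - 10*s^4 - 5*s^3 - 6*s^2 - 3*s + 2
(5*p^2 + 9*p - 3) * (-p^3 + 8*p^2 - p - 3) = -5*p^5 + 31*p^4 + 70*p^3 - 48*p^2 - 24*p + 9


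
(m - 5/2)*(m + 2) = m^2 - m/2 - 5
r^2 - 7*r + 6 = (r - 6)*(r - 1)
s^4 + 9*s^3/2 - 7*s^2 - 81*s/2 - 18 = (s - 3)*(s + 1/2)*(s + 3)*(s + 4)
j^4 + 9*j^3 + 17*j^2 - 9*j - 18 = (j - 1)*(j + 1)*(j + 3)*(j + 6)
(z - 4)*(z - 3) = z^2 - 7*z + 12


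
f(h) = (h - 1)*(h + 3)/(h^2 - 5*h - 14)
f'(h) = (5 - 2*h)*(h - 1)*(h + 3)/(h^2 - 5*h - 14)^2 + (h - 1)/(h^2 - 5*h - 14) + (h + 3)/(h^2 - 5*h - 14) = (-7*h^2 - 22*h - 43)/(h^4 - 10*h^3 - 3*h^2 + 140*h + 196)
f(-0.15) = 0.25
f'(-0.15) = -0.23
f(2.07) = -0.27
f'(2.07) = -0.29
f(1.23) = -0.05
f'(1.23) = -0.23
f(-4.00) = 0.23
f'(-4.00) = -0.14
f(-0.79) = 0.42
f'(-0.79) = -0.34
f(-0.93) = 0.47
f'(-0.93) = -0.40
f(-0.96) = 0.48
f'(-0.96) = -0.41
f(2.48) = -0.40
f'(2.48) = -0.34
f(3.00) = -0.60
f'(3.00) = -0.43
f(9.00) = 4.36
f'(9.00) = -1.67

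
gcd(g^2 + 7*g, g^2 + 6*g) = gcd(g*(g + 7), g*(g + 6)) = g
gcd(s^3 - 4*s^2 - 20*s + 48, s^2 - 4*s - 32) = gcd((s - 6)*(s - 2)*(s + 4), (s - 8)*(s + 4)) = s + 4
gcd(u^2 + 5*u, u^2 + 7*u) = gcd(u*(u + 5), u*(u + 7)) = u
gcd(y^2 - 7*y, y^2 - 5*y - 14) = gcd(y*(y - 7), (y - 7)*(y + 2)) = y - 7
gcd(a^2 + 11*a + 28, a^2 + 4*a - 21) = a + 7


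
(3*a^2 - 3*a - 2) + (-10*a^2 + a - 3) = -7*a^2 - 2*a - 5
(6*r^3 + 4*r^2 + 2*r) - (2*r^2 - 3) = 6*r^3 + 2*r^2 + 2*r + 3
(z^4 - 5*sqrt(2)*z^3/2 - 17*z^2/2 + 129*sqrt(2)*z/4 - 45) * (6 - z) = -z^5 + 5*sqrt(2)*z^4/2 + 6*z^4 - 15*sqrt(2)*z^3 + 17*z^3/2 - 51*z^2 - 129*sqrt(2)*z^2/4 + 45*z + 387*sqrt(2)*z/2 - 270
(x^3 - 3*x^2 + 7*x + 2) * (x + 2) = x^4 - x^3 + x^2 + 16*x + 4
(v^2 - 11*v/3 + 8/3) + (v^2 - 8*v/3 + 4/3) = 2*v^2 - 19*v/3 + 4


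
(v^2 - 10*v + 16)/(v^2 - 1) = (v^2 - 10*v + 16)/(v^2 - 1)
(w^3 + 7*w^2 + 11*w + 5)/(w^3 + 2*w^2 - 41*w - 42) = (w^2 + 6*w + 5)/(w^2 + w - 42)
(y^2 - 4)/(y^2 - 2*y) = (y + 2)/y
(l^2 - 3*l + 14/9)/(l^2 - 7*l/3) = (l - 2/3)/l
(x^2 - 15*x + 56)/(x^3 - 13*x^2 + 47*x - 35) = (x - 8)/(x^2 - 6*x + 5)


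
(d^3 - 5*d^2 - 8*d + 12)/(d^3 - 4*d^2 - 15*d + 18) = (d + 2)/(d + 3)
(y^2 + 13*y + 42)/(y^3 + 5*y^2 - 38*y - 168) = (y + 6)/(y^2 - 2*y - 24)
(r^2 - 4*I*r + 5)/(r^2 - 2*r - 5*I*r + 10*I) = (r + I)/(r - 2)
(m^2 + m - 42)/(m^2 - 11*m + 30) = (m + 7)/(m - 5)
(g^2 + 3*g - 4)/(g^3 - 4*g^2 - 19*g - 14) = (-g^2 - 3*g + 4)/(-g^3 + 4*g^2 + 19*g + 14)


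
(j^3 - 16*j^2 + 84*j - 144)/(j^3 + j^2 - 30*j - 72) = (j^2 - 10*j + 24)/(j^2 + 7*j + 12)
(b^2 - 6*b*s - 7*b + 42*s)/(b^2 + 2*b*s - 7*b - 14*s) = (b - 6*s)/(b + 2*s)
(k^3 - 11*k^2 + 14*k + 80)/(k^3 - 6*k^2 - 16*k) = (k - 5)/k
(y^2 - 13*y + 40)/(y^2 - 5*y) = (y - 8)/y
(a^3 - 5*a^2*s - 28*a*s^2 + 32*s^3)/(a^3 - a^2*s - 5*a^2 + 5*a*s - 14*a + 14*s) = (a^2 - 4*a*s - 32*s^2)/(a^2 - 5*a - 14)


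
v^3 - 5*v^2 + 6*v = v*(v - 3)*(v - 2)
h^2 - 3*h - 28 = (h - 7)*(h + 4)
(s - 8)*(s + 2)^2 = s^3 - 4*s^2 - 28*s - 32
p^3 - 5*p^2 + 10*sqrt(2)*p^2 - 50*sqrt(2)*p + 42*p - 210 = (p - 5)*(p + 3*sqrt(2))*(p + 7*sqrt(2))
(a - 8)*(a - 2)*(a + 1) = a^3 - 9*a^2 + 6*a + 16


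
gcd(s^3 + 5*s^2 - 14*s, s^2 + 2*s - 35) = s + 7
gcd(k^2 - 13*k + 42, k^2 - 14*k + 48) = k - 6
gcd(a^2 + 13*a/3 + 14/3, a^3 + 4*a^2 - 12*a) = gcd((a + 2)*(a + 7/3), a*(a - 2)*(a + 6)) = 1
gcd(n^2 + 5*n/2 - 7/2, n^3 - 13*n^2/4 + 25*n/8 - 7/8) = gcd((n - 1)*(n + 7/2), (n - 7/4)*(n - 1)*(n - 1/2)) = n - 1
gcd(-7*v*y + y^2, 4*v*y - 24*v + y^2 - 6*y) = 1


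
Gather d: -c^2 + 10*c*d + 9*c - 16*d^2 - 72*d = -c^2 + 9*c - 16*d^2 + d*(10*c - 72)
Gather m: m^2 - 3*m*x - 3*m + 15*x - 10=m^2 + m*(-3*x - 3) + 15*x - 10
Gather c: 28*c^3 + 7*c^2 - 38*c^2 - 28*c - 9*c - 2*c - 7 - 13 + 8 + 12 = 28*c^3 - 31*c^2 - 39*c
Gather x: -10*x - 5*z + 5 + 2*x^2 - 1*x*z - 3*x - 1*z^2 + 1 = 2*x^2 + x*(-z - 13) - z^2 - 5*z + 6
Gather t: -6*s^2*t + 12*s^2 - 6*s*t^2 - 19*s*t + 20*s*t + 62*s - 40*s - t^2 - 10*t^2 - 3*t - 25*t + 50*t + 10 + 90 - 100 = 12*s^2 + 22*s + t^2*(-6*s - 11) + t*(-6*s^2 + s + 22)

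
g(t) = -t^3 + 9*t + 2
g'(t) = 9 - 3*t^2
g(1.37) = 11.76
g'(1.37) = 3.37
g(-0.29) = -0.59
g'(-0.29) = 8.75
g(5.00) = -78.00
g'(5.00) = -66.00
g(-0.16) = 0.56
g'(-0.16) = 8.92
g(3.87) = -21.13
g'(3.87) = -35.93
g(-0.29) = -0.59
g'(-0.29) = 8.75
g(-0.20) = 0.21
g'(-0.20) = 8.88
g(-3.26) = 7.31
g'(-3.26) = -22.88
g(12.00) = -1618.00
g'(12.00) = -423.00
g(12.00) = -1618.00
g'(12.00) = -423.00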